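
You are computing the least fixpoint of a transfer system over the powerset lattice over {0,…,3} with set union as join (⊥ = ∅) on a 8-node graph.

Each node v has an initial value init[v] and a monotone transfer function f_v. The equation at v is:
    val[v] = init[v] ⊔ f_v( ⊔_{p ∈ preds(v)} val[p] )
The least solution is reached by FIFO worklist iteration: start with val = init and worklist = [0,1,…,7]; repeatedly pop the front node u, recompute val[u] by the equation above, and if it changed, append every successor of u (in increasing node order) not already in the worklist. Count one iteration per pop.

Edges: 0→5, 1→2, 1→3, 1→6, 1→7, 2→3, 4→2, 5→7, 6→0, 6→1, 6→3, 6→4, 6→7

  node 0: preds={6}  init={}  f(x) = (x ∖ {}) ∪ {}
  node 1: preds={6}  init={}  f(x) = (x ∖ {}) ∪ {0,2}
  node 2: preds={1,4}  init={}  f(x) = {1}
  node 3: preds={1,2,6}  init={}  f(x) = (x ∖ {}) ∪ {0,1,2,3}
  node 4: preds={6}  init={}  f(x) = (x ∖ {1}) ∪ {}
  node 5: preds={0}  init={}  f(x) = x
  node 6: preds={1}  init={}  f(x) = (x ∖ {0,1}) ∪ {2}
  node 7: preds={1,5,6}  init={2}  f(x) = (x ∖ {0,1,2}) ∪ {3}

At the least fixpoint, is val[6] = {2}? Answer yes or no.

yes

Trace (15 dequeues):
  [1] u=0 | in {} | out {} | ==
  [2] u=1 | in {} | out {0,2} | prev {} | push {}
  [3] u=2 | in {0,2} | out {1} | prev {} | push {}
  [4] u=3 | in {0,1,2} | out {0,1,2,3} | prev {} | push {}
  [5] u=4 | in {} | out {} | ==
  [6] u=5 | in {} | out {} | ==
  [7] u=6 | in {0,2} | out {2} | prev {} | push {0,1,3,4}
  [8] u=7 | in {0,2} | out {2,3} | prev {2} | push {}
  [9] u=0 | in {2} | out {2} | prev {} | push {5}
  [10] u=1 | in {2} | out {0,2} | ==
  [11] u=3 | in {0,1,2} | out {0,1,2,3} | ==
  [12] u=4 | in {2} | out {2} | prev {} | push {2}
  [13] u=5 | in {2} | out {2} | prev {} | push {7}
  [14] u=2 | in {0,2} | out {1} | ==
  [15] u=7 | in {0,2} | out {2,3} | ==

Converged values:
  [0] {2}
  [1] {0,2}
  [2] {1}
  [3] {0,1,2,3}
  [4] {2}
  [5] {2}
  [6] {2}
  [7] {2,3}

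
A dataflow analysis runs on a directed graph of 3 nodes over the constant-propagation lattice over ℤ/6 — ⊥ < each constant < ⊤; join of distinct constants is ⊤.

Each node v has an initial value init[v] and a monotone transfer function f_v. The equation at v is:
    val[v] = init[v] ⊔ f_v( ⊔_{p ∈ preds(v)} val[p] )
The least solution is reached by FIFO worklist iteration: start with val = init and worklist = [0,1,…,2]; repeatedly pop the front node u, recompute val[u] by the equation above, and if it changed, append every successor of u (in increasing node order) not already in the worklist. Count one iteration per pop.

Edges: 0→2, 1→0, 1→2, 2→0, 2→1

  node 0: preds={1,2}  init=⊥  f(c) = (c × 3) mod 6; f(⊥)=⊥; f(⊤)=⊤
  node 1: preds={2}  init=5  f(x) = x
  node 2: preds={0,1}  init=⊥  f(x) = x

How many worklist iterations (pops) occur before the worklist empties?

Worklist (7 pops):
  #1 pop 0: in=5 → 3 (was ⊥); enqueue []
  #2 pop 1: in=⊥ → 5 (no change)
  #3 pop 2: in=⊤ → ⊤ (was ⊥); enqueue [0,1]
  #4 pop 0: in=⊤ → ⊤ (was 3); enqueue [2]
  #5 pop 1: in=⊤ → ⊤ (was 5); enqueue [0]
  #6 pop 2: in=⊤ → ⊤ (no change)
  #7 pop 0: in=⊤ → ⊤ (no change)

Fixpoint:
  val[0] = ⊤
  val[1] = ⊤
  val[2] = ⊤

7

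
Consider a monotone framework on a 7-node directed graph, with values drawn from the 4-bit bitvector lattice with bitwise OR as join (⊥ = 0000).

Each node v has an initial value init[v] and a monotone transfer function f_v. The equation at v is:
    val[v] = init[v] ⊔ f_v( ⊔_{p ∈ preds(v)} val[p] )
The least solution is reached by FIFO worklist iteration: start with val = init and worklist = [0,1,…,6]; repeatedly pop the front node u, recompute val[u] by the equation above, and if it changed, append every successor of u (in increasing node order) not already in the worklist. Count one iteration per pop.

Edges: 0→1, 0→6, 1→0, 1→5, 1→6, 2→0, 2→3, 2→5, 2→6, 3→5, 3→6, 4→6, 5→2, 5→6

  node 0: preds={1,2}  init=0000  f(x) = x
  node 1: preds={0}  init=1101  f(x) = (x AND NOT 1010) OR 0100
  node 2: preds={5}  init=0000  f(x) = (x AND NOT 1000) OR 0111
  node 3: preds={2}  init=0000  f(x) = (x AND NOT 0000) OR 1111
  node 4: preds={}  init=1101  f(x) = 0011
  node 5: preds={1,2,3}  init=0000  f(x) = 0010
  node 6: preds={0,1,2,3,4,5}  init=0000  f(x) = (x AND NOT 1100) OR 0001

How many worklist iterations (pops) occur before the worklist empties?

Worklist (11 pops):
  #1 pop 0: in=1101 → 1101 (was 0000); enqueue []
  #2 pop 1: in=1101 → 1101 (no change)
  #3 pop 2: in=0000 → 0111 (was 0000); enqueue [0]
  #4 pop 3: in=0111 → 1111 (was 0000); enqueue []
  #5 pop 4: in=0000 → 1111 (was 1101); enqueue []
  #6 pop 5: in=1111 → 0010 (was 0000); enqueue [2]
  #7 pop 6: in=1111 → 0011 (was 0000); enqueue []
  #8 pop 0: in=1111 → 1111 (was 1101); enqueue [1,6]
  #9 pop 2: in=0010 → 0111 (no change)
  #10 pop 1: in=1111 → 1101 (no change)
  #11 pop 6: in=1111 → 0011 (no change)

Fixpoint:
  val[0] = 1111
  val[1] = 1101
  val[2] = 0111
  val[3] = 1111
  val[4] = 1111
  val[5] = 0010
  val[6] = 0011

11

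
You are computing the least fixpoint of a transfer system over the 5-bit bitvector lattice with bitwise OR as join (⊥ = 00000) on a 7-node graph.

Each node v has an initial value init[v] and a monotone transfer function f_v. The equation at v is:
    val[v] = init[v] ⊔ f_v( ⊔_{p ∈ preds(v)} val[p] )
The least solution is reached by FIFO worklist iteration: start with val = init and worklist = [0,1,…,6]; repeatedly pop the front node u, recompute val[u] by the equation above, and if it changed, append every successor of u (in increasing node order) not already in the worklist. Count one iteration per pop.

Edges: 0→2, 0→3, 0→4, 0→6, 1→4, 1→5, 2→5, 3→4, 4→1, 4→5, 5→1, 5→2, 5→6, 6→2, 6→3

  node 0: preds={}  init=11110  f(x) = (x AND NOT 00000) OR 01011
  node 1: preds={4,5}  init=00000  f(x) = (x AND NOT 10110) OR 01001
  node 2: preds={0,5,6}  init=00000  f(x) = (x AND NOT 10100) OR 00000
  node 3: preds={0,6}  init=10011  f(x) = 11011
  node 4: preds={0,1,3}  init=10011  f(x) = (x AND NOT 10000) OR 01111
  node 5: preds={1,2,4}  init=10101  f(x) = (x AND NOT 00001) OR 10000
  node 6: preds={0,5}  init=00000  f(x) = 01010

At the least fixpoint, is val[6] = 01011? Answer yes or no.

Worklist (10 pops):
  #1 pop 0: in=00000 → 11111 (was 11110); enqueue []
  #2 pop 1: in=10111 → 01001 (was 00000); enqueue []
  #3 pop 2: in=11111 → 01011 (was 00000); enqueue []
  #4 pop 3: in=11111 → 11011 (was 10011); enqueue []
  #5 pop 4: in=11111 → 11111 (was 10011); enqueue [1]
  #6 pop 5: in=11111 → 11111 (was 10101); enqueue [2]
  #7 pop 6: in=11111 → 01010 (was 00000); enqueue [3]
  #8 pop 1: in=11111 → 01001 (no change)
  #9 pop 2: in=11111 → 01011 (no change)
  #10 pop 3: in=11111 → 11011 (no change)

Fixpoint:
  val[0] = 11111
  val[1] = 01001
  val[2] = 01011
  val[3] = 11011
  val[4] = 11111
  val[5] = 11111
  val[6] = 01010

no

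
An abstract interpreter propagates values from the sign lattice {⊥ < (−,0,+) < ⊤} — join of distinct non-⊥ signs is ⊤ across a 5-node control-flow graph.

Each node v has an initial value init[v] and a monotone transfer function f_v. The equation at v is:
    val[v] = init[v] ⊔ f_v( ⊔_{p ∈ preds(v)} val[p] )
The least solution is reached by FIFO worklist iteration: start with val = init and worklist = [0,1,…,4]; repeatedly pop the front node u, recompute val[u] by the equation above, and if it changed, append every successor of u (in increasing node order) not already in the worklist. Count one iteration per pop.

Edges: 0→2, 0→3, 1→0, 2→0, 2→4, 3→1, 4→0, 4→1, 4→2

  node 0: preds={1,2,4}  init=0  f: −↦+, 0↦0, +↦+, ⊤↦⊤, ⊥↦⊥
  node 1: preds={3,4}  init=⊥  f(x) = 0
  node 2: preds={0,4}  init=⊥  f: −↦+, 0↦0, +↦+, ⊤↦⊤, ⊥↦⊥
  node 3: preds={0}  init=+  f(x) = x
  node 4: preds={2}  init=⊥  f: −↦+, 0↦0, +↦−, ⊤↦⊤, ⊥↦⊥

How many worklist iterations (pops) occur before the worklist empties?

Worklist (8 pops):
  #1 pop 0: in=⊥ → 0 (no change)
  #2 pop 1: in=+ → 0 (was ⊥); enqueue [0]
  #3 pop 2: in=0 → 0 (was ⊥); enqueue []
  #4 pop 3: in=0 → ⊤ (was +); enqueue [1]
  #5 pop 4: in=0 → 0 (was ⊥); enqueue [2]
  #6 pop 0: in=0 → 0 (no change)
  #7 pop 1: in=⊤ → 0 (no change)
  #8 pop 2: in=0 → 0 (no change)

Fixpoint:
  val[0] = 0
  val[1] = 0
  val[2] = 0
  val[3] = ⊤
  val[4] = 0

8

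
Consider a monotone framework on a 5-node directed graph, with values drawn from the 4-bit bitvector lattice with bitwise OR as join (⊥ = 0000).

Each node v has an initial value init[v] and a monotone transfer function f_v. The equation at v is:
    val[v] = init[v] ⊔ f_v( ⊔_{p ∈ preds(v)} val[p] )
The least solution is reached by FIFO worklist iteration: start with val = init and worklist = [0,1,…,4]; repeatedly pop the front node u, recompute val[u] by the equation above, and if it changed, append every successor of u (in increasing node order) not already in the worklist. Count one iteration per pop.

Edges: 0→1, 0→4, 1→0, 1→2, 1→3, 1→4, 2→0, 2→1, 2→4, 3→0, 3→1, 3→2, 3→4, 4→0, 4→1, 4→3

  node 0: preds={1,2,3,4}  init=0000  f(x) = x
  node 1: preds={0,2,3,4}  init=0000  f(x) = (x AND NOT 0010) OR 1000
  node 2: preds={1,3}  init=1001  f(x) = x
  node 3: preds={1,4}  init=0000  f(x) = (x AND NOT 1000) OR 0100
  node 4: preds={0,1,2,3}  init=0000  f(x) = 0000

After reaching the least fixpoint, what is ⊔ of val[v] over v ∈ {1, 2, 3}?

1101

Trace (12 dequeues):
  [1] u=0 | in 1001 | out 1001 | prev 0000 | push {}
  [2] u=1 | in 1001 | out 1001 | prev 0000 | push {0}
  [3] u=2 | in 1001 | out 1001 | ==
  [4] u=3 | in 1001 | out 0101 | prev 0000 | push {1,2}
  [5] u=4 | in 1101 | out 0000 | ==
  [6] u=0 | in 1101 | out 1101 | prev 1001 | push {4}
  [7] u=1 | in 1101 | out 1101 | prev 1001 | push {0,3}
  [8] u=2 | in 1101 | out 1101 | prev 1001 | push {1}
  [9] u=4 | in 1101 | out 0000 | ==
  [10] u=0 | in 1101 | out 1101 | ==
  [11] u=3 | in 1101 | out 0101 | ==
  [12] u=1 | in 1101 | out 1101 | ==

Converged values:
  [0] 1101
  [1] 1101
  [2] 1101
  [3] 0101
  [4] 0000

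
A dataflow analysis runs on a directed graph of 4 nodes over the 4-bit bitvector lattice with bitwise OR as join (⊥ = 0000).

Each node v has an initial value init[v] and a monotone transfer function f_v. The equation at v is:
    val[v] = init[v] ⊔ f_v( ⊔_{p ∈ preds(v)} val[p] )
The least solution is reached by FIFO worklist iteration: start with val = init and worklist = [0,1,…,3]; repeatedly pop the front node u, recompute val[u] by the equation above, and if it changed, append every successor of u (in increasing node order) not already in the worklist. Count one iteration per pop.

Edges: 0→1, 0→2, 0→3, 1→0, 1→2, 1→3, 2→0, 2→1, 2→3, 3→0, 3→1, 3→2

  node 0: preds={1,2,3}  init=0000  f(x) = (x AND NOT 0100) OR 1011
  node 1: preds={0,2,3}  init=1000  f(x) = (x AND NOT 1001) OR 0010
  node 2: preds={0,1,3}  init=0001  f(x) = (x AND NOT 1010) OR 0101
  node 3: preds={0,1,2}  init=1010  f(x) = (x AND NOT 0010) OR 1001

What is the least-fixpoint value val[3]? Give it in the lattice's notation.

Iteration log — 9 steps:
  step 1. node 0  ⊔preds=1011  new=1011  old=0000  +wl: 
  step 2. node 1  ⊔preds=1011  new=1010  old=1000  +wl: 0
  step 3. node 2  ⊔preds=1011  new=0101  old=0001  +wl: 1
  step 4. node 3  ⊔preds=1111  new=1111  old=1010  +wl: 2
  step 5. node 0  ⊔preds=1111  new=1011  stable
  step 6. node 1  ⊔preds=1111  new=1110  old=1010  +wl: 0,3
  step 7. node 2  ⊔preds=1111  new=0101  stable
  step 8. node 0  ⊔preds=1111  new=1011  stable
  step 9. node 3  ⊔preds=1111  new=1111  stable

Least fixpoint reached:
  node 0: 1011
  node 1: 1110
  node 2: 0101
  node 3: 1111

1111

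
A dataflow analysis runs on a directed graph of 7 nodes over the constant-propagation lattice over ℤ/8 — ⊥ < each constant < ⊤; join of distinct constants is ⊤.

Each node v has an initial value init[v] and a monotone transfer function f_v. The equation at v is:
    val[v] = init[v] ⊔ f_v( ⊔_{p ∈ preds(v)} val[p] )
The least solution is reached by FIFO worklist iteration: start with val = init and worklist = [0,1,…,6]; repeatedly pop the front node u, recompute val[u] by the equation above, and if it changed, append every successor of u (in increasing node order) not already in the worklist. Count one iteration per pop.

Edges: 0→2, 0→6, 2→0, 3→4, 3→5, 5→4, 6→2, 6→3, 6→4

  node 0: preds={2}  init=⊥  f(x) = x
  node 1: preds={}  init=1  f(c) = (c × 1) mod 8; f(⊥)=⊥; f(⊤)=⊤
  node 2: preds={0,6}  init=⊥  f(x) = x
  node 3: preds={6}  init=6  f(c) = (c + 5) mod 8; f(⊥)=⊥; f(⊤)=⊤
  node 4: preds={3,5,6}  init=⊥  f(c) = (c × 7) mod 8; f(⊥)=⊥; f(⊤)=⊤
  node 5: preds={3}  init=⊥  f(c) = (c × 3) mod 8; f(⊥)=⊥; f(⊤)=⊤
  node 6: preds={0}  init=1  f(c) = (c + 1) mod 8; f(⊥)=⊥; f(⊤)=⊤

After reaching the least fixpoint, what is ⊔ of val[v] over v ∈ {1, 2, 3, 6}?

⊤

Worklist (19 pops):
  #1 pop 0: in=⊥ → ⊥ (no change)
  #2 pop 1: in=⊥ → 1 (no change)
  #3 pop 2: in=1 → 1 (was ⊥); enqueue [0]
  #4 pop 3: in=1 → 6 (no change)
  #5 pop 4: in=⊤ → ⊤ (was ⊥); enqueue []
  #6 pop 5: in=6 → 2 (was ⊥); enqueue [4]
  #7 pop 6: in=⊥ → 1 (no change)
  #8 pop 0: in=1 → 1 (was ⊥); enqueue [2,6]
  #9 pop 4: in=⊤ → ⊤ (no change)
  #10 pop 2: in=1 → 1 (no change)
  #11 pop 6: in=1 → ⊤ (was 1); enqueue [2,3,4]
  #12 pop 2: in=⊤ → ⊤ (was 1); enqueue [0]
  #13 pop 3: in=⊤ → ⊤ (was 6); enqueue [5]
  #14 pop 4: in=⊤ → ⊤ (no change)
  #15 pop 0: in=⊤ → ⊤ (was 1); enqueue [2,6]
  #16 pop 5: in=⊤ → ⊤ (was 2); enqueue [4]
  #17 pop 2: in=⊤ → ⊤ (no change)
  #18 pop 6: in=⊤ → ⊤ (no change)
  #19 pop 4: in=⊤ → ⊤ (no change)

Fixpoint:
  val[0] = ⊤
  val[1] = 1
  val[2] = ⊤
  val[3] = ⊤
  val[4] = ⊤
  val[5] = ⊤
  val[6] = ⊤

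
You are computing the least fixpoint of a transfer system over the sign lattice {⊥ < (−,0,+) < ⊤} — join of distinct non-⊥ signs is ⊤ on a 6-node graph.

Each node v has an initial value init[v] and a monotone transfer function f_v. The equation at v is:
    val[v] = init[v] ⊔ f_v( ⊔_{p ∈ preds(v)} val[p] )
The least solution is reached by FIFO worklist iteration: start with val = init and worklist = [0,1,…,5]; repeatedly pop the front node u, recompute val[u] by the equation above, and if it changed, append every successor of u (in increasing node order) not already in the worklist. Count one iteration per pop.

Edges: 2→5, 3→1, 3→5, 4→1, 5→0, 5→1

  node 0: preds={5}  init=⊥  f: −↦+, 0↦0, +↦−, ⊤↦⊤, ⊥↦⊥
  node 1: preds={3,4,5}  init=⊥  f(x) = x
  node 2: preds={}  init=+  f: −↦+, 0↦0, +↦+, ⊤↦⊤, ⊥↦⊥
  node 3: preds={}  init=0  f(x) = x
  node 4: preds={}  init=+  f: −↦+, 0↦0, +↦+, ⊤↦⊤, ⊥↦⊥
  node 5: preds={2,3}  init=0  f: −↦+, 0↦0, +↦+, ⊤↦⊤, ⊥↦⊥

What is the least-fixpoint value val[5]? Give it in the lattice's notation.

⊤

Worklist (8 pops):
  #1 pop 0: in=0 → 0 (was ⊥); enqueue []
  #2 pop 1: in=⊤ → ⊤ (was ⊥); enqueue []
  #3 pop 2: in=⊥ → + (no change)
  #4 pop 3: in=⊥ → 0 (no change)
  #5 pop 4: in=⊥ → + (no change)
  #6 pop 5: in=⊤ → ⊤ (was 0); enqueue [0,1]
  #7 pop 0: in=⊤ → ⊤ (was 0); enqueue []
  #8 pop 1: in=⊤ → ⊤ (no change)

Fixpoint:
  val[0] = ⊤
  val[1] = ⊤
  val[2] = +
  val[3] = 0
  val[4] = +
  val[5] = ⊤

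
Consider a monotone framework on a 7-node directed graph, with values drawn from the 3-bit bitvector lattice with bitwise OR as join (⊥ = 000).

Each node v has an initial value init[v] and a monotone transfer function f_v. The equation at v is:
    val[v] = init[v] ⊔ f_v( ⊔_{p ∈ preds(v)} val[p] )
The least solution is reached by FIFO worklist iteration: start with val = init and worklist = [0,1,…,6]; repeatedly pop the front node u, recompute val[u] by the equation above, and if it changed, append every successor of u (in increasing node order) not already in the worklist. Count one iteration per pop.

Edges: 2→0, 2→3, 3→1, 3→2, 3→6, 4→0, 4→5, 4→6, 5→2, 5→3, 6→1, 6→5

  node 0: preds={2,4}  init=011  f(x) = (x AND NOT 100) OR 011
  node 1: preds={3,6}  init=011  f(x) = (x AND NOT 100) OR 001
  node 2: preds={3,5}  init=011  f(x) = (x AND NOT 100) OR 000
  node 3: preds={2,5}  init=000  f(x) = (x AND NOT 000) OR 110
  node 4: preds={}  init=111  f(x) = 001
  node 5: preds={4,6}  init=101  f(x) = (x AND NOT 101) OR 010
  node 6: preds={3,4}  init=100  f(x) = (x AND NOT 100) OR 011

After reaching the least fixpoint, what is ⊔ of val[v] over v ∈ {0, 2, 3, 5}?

Worklist (11 pops):
  #1 pop 0: in=111 → 011 (no change)
  #2 pop 1: in=100 → 011 (no change)
  #3 pop 2: in=101 → 011 (no change)
  #4 pop 3: in=111 → 111 (was 000); enqueue [1,2]
  #5 pop 4: in=000 → 111 (no change)
  #6 pop 5: in=111 → 111 (was 101); enqueue [3]
  #7 pop 6: in=111 → 111 (was 100); enqueue [5]
  #8 pop 1: in=111 → 011 (no change)
  #9 pop 2: in=111 → 011 (no change)
  #10 pop 3: in=111 → 111 (no change)
  #11 pop 5: in=111 → 111 (no change)

Fixpoint:
  val[0] = 011
  val[1] = 011
  val[2] = 011
  val[3] = 111
  val[4] = 111
  val[5] = 111
  val[6] = 111

111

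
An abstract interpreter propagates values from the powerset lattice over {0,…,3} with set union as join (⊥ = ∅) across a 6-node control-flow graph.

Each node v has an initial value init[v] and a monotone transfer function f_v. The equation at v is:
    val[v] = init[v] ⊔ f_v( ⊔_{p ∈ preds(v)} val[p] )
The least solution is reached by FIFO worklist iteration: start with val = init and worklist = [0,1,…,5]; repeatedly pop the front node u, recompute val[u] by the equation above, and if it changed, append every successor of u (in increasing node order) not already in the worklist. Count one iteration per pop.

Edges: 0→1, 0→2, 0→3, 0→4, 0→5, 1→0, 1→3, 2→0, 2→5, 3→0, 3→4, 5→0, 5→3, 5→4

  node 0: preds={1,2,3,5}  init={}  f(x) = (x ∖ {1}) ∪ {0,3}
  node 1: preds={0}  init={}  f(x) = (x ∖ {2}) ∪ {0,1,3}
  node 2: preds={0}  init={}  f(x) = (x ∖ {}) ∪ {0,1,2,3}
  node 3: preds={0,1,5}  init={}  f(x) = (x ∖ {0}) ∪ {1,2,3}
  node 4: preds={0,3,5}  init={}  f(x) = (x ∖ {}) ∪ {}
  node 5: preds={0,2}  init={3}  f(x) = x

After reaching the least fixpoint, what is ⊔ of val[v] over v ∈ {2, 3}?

Worklist (12 pops):
  #1 pop 0: in={3} → {0,3} (was {}); enqueue []
  #2 pop 1: in={0,3} → {0,1,3} (was {}); enqueue [0]
  #3 pop 2: in={0,3} → {0,1,2,3} (was {}); enqueue []
  #4 pop 3: in={0,1,3} → {1,2,3} (was {}); enqueue []
  #5 pop 4: in={0,1,2,3} → {0,1,2,3} (was {}); enqueue []
  #6 pop 5: in={0,1,2,3} → {0,1,2,3} (was {3}); enqueue [3,4]
  #7 pop 0: in={0,1,2,3} → {0,2,3} (was {0,3}); enqueue [1,2,5]
  #8 pop 3: in={0,1,2,3} → {1,2,3} (no change)
  #9 pop 4: in={0,1,2,3} → {0,1,2,3} (no change)
  #10 pop 1: in={0,2,3} → {0,1,3} (no change)
  #11 pop 2: in={0,2,3} → {0,1,2,3} (no change)
  #12 pop 5: in={0,1,2,3} → {0,1,2,3} (no change)

Fixpoint:
  val[0] = {0,2,3}
  val[1] = {0,1,3}
  val[2] = {0,1,2,3}
  val[3] = {1,2,3}
  val[4] = {0,1,2,3}
  val[5] = {0,1,2,3}

{0,1,2,3}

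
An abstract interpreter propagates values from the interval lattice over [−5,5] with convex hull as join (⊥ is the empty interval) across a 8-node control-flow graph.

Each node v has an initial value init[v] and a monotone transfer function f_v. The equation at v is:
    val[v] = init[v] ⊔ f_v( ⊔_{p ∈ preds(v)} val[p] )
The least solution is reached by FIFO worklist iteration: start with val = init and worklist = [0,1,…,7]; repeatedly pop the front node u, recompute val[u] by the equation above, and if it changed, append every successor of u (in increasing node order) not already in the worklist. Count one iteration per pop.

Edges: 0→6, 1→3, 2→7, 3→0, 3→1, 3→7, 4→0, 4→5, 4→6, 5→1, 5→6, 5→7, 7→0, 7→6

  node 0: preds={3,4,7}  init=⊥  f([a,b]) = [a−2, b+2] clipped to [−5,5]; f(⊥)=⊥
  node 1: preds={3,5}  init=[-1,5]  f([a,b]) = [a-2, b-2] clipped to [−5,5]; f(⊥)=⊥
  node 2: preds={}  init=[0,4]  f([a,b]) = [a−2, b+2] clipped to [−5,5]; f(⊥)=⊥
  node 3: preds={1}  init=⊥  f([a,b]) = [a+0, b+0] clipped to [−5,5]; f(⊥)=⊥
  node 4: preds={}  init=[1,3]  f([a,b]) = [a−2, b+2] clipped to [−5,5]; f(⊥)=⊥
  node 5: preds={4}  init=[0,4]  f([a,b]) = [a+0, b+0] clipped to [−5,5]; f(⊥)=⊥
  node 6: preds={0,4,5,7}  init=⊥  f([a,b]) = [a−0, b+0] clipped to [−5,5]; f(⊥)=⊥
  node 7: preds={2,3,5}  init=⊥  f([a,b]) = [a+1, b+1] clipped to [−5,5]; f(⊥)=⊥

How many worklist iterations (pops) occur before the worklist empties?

22

Iteration log — 22 steps:
  step 1. node 0  ⊔preds=[1,3]  new=[-1,5]  old=⊥  +wl: 
  step 2. node 1  ⊔preds=[0,4]  new=[-2,5]  old=[-1,5]  +wl: 
  step 3. node 2  ⊔preds=⊥  new=[0,4]  stable
  step 4. node 3  ⊔preds=[-2,5]  new=[-2,5]  old=⊥  +wl: 0,1
  step 5. node 4  ⊔preds=⊥  new=[1,3]  stable
  step 6. node 5  ⊔preds=[1,3]  new=[0,4]  stable
  step 7. node 6  ⊔preds=[-1,5]  new=[-1,5]  old=⊥  +wl: 
  step 8. node 7  ⊔preds=[-2,5]  new=[-1,5]  old=⊥  +wl: 6
  step 9. node 0  ⊔preds=[-2,5]  new=[-4,5]  old=[-1,5]  +wl: 
  step 10. node 1  ⊔preds=[-2,5]  new=[-4,5]  old=[-2,5]  +wl: 3
  step 11. node 6  ⊔preds=[-4,5]  new=[-4,5]  old=[-1,5]  +wl: 
  step 12. node 3  ⊔preds=[-4,5]  new=[-4,5]  old=[-2,5]  +wl: 0,1,7
  step 13. node 0  ⊔preds=[-4,5]  new=[-5,5]  old=[-4,5]  +wl: 6
  step 14. node 1  ⊔preds=[-4,5]  new=[-5,5]  old=[-4,5]  +wl: 3
  step 15. node 7  ⊔preds=[-4,5]  new=[-3,5]  old=[-1,5]  +wl: 0
  step 16. node 6  ⊔preds=[-5,5]  new=[-5,5]  old=[-4,5]  +wl: 
  step 17. node 3  ⊔preds=[-5,5]  new=[-5,5]  old=[-4,5]  +wl: 1,7
  step 18. node 0  ⊔preds=[-5,5]  new=[-5,5]  stable
  step 19. node 1  ⊔preds=[-5,5]  new=[-5,5]  stable
  step 20. node 7  ⊔preds=[-5,5]  new=[-4,5]  old=[-3,5]  +wl: 0,6
  step 21. node 0  ⊔preds=[-5,5]  new=[-5,5]  stable
  step 22. node 6  ⊔preds=[-5,5]  new=[-5,5]  stable

Least fixpoint reached:
  node 0: [-5,5]
  node 1: [-5,5]
  node 2: [0,4]
  node 3: [-5,5]
  node 4: [1,3]
  node 5: [0,4]
  node 6: [-5,5]
  node 7: [-4,5]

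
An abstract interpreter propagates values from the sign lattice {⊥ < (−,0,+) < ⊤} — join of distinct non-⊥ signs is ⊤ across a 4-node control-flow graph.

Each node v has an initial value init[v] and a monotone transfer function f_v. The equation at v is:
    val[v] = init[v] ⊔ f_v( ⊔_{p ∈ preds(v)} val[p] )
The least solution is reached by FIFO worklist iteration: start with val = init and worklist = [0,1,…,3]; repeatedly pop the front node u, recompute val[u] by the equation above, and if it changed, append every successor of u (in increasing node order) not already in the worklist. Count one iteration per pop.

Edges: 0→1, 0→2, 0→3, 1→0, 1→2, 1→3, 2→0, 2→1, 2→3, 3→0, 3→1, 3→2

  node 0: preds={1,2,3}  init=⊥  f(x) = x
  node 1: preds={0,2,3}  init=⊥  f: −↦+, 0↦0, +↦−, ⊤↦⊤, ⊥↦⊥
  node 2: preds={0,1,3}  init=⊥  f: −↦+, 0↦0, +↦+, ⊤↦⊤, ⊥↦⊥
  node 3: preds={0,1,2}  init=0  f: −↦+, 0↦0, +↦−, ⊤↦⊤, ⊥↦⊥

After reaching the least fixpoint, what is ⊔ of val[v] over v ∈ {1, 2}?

0

Worklist (6 pops):
  #1 pop 0: in=0 → 0 (was ⊥); enqueue []
  #2 pop 1: in=0 → 0 (was ⊥); enqueue [0]
  #3 pop 2: in=0 → 0 (was ⊥); enqueue [1]
  #4 pop 3: in=0 → 0 (no change)
  #5 pop 0: in=0 → 0 (no change)
  #6 pop 1: in=0 → 0 (no change)

Fixpoint:
  val[0] = 0
  val[1] = 0
  val[2] = 0
  val[3] = 0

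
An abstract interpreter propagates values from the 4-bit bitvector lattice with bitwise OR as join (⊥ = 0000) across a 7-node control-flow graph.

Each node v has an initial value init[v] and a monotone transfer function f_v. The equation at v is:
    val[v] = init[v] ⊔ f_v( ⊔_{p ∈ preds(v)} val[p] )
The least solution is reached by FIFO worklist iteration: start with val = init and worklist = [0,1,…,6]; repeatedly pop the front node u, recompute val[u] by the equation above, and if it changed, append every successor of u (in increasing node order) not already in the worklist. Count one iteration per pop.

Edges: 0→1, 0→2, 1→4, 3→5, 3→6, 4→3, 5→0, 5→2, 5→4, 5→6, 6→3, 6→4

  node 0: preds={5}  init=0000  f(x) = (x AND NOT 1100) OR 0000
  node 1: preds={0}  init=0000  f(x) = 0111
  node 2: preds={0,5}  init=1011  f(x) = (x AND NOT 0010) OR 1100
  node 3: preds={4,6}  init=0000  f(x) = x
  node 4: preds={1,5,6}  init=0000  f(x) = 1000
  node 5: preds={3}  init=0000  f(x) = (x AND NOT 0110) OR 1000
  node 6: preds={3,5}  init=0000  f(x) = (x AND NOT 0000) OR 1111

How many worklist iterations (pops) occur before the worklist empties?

Worklist (17 pops):
  #1 pop 0: in=0000 → 0000 (no change)
  #2 pop 1: in=0000 → 0111 (was 0000); enqueue []
  #3 pop 2: in=0000 → 1111 (was 1011); enqueue []
  #4 pop 3: in=0000 → 0000 (no change)
  #5 pop 4: in=0111 → 1000 (was 0000); enqueue [3]
  #6 pop 5: in=0000 → 1000 (was 0000); enqueue [0,2,4]
  #7 pop 6: in=1000 → 1111 (was 0000); enqueue []
  #8 pop 3: in=1111 → 1111 (was 0000); enqueue [5,6]
  #9 pop 0: in=1000 → 0000 (no change)
  #10 pop 2: in=1000 → 1111 (no change)
  #11 pop 4: in=1111 → 1000 (no change)
  #12 pop 5: in=1111 → 1001 (was 1000); enqueue [0,2,4]
  #13 pop 6: in=1111 → 1111 (no change)
  #14 pop 0: in=1001 → 0001 (was 0000); enqueue [1]
  #15 pop 2: in=1001 → 1111 (no change)
  #16 pop 4: in=1111 → 1000 (no change)
  #17 pop 1: in=0001 → 0111 (no change)

Fixpoint:
  val[0] = 0001
  val[1] = 0111
  val[2] = 1111
  val[3] = 1111
  val[4] = 1000
  val[5] = 1001
  val[6] = 1111

17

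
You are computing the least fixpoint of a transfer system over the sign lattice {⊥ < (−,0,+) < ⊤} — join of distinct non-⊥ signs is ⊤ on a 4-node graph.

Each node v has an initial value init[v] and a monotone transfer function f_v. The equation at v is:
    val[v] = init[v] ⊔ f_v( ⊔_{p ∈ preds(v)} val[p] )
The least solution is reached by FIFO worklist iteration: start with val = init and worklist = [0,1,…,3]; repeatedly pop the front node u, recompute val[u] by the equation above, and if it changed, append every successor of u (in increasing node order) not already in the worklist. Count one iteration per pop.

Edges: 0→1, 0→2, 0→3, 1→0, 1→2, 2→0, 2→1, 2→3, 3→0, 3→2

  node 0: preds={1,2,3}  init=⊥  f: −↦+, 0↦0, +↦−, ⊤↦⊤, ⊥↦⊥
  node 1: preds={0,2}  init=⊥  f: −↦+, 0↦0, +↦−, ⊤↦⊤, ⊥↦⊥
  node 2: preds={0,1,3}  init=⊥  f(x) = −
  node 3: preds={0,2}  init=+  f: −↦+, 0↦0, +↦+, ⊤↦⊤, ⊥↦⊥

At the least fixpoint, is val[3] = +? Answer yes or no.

no

Worklist (10 pops):
  #1 pop 0: in=+ → − (was ⊥); enqueue []
  #2 pop 1: in=− → + (was ⊥); enqueue [0]
  #3 pop 2: in=⊤ → − (was ⊥); enqueue [1]
  #4 pop 3: in=− → + (no change)
  #5 pop 0: in=⊤ → ⊤ (was −); enqueue [2,3]
  #6 pop 1: in=⊤ → ⊤ (was +); enqueue [0]
  #7 pop 2: in=⊤ → − (no change)
  #8 pop 3: in=⊤ → ⊤ (was +); enqueue [2]
  #9 pop 0: in=⊤ → ⊤ (no change)
  #10 pop 2: in=⊤ → − (no change)

Fixpoint:
  val[0] = ⊤
  val[1] = ⊤
  val[2] = −
  val[3] = ⊤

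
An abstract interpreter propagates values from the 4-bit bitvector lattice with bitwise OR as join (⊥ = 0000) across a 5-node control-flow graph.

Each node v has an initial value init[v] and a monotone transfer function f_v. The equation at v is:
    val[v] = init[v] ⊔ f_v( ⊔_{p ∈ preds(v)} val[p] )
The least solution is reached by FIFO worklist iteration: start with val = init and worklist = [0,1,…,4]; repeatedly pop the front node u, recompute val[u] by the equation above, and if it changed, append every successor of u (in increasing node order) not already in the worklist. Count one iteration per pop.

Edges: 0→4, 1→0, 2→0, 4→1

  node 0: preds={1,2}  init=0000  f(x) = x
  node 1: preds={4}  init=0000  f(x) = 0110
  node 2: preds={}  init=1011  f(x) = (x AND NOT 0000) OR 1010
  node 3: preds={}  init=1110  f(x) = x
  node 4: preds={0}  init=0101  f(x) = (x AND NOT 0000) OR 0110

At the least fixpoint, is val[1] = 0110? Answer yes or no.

yes

Worklist (8 pops):
  #1 pop 0: in=1011 → 1011 (was 0000); enqueue []
  #2 pop 1: in=0101 → 0110 (was 0000); enqueue [0]
  #3 pop 2: in=0000 → 1011 (no change)
  #4 pop 3: in=0000 → 1110 (no change)
  #5 pop 4: in=1011 → 1111 (was 0101); enqueue [1]
  #6 pop 0: in=1111 → 1111 (was 1011); enqueue [4]
  #7 pop 1: in=1111 → 0110 (no change)
  #8 pop 4: in=1111 → 1111 (no change)

Fixpoint:
  val[0] = 1111
  val[1] = 0110
  val[2] = 1011
  val[3] = 1110
  val[4] = 1111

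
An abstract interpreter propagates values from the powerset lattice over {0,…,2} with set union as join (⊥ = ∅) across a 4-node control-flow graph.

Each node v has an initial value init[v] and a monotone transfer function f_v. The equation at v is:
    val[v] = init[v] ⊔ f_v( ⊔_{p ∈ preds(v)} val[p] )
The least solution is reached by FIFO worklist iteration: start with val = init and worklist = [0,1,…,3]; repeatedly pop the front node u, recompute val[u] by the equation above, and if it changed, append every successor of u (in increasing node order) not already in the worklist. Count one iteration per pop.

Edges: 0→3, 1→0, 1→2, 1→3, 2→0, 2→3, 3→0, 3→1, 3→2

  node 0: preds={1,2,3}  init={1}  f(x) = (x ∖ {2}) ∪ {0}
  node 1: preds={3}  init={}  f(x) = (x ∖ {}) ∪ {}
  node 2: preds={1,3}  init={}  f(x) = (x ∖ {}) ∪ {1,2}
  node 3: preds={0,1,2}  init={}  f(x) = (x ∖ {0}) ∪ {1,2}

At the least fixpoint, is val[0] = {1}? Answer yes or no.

Iteration log — 9 steps:
  step 1. node 0  ⊔preds={}  new={0,1}  old={1}  +wl: 
  step 2. node 1  ⊔preds={}  new={}  stable
  step 3. node 2  ⊔preds={}  new={1,2}  old={}  +wl: 0
  step 4. node 3  ⊔preds={0,1,2}  new={1,2}  old={}  +wl: 1,2
  step 5. node 0  ⊔preds={1,2}  new={0,1}  stable
  step 6. node 1  ⊔preds={1,2}  new={1,2}  old={}  +wl: 0,3
  step 7. node 2  ⊔preds={1,2}  new={1,2}  stable
  step 8. node 0  ⊔preds={1,2}  new={0,1}  stable
  step 9. node 3  ⊔preds={0,1,2}  new={1,2}  stable

Least fixpoint reached:
  node 0: {0,1}
  node 1: {1,2}
  node 2: {1,2}
  node 3: {1,2}

no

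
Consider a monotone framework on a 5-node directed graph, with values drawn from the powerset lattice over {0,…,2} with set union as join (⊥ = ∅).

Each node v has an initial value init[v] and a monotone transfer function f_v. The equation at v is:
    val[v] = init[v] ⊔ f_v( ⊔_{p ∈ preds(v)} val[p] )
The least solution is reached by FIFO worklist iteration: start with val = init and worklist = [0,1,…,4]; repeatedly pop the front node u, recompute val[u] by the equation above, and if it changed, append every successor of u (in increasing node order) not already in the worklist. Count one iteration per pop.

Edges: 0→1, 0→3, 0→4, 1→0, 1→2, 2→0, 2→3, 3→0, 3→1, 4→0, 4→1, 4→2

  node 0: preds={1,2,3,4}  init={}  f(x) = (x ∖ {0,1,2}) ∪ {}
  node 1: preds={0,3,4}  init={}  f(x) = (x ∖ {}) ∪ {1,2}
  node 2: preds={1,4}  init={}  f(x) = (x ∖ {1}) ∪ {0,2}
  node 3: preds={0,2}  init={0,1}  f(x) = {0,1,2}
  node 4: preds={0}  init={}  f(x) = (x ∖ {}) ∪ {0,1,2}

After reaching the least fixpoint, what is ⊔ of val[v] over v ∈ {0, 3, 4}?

Iteration log — 8 steps:
  step 1. node 0  ⊔preds={0,1}  new={}  stable
  step 2. node 1  ⊔preds={0,1}  new={0,1,2}  old={}  +wl: 0
  step 3. node 2  ⊔preds={0,1,2}  new={0,2}  old={}  +wl: 
  step 4. node 3  ⊔preds={0,2}  new={0,1,2}  old={0,1}  +wl: 1
  step 5. node 4  ⊔preds={}  new={0,1,2}  old={}  +wl: 2
  step 6. node 0  ⊔preds={0,1,2}  new={}  stable
  step 7. node 1  ⊔preds={0,1,2}  new={0,1,2}  stable
  step 8. node 2  ⊔preds={0,1,2}  new={0,2}  stable

Least fixpoint reached:
  node 0: {}
  node 1: {0,1,2}
  node 2: {0,2}
  node 3: {0,1,2}
  node 4: {0,1,2}

{0,1,2}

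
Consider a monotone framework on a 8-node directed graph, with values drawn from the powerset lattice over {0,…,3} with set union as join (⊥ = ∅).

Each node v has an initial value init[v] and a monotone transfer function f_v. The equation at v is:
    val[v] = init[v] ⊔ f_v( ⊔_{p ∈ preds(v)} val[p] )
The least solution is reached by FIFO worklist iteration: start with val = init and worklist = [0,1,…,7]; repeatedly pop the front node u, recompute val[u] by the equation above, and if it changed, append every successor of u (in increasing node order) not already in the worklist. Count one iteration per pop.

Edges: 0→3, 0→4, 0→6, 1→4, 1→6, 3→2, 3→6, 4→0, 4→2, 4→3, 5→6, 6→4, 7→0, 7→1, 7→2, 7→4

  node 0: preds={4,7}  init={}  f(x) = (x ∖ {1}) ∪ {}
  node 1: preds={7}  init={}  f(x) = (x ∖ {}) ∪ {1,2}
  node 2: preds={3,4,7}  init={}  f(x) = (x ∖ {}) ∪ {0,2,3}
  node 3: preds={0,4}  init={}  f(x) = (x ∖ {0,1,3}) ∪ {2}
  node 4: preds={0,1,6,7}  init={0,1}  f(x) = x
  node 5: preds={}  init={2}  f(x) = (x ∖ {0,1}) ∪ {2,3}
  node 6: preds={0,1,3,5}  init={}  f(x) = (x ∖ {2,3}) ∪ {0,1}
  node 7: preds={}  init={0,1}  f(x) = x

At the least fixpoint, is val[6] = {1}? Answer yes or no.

Trace (13 dequeues):
  [1] u=0 | in {0,1} | out {0} | prev {} | push {}
  [2] u=1 | in {0,1} | out {0,1,2} | prev {} | push {}
  [3] u=2 | in {0,1} | out {0,1,2,3} | prev {} | push {}
  [4] u=3 | in {0,1} | out {2} | prev {} | push {2}
  [5] u=4 | in {0,1,2} | out {0,1,2} | prev {0,1} | push {0,3}
  [6] u=5 | in {} | out {2,3} | prev {2} | push {}
  [7] u=6 | in {0,1,2,3} | out {0,1} | prev {} | push {4}
  [8] u=7 | in {} | out {0,1} | ==
  [9] u=2 | in {0,1,2} | out {0,1,2,3} | ==
  [10] u=0 | in {0,1,2} | out {0,2} | prev {0} | push {6}
  [11] u=3 | in {0,1,2} | out {2} | ==
  [12] u=4 | in {0,1,2} | out {0,1,2} | ==
  [13] u=6 | in {0,1,2,3} | out {0,1} | ==

Converged values:
  [0] {0,2}
  [1] {0,1,2}
  [2] {0,1,2,3}
  [3] {2}
  [4] {0,1,2}
  [5] {2,3}
  [6] {0,1}
  [7] {0,1}

no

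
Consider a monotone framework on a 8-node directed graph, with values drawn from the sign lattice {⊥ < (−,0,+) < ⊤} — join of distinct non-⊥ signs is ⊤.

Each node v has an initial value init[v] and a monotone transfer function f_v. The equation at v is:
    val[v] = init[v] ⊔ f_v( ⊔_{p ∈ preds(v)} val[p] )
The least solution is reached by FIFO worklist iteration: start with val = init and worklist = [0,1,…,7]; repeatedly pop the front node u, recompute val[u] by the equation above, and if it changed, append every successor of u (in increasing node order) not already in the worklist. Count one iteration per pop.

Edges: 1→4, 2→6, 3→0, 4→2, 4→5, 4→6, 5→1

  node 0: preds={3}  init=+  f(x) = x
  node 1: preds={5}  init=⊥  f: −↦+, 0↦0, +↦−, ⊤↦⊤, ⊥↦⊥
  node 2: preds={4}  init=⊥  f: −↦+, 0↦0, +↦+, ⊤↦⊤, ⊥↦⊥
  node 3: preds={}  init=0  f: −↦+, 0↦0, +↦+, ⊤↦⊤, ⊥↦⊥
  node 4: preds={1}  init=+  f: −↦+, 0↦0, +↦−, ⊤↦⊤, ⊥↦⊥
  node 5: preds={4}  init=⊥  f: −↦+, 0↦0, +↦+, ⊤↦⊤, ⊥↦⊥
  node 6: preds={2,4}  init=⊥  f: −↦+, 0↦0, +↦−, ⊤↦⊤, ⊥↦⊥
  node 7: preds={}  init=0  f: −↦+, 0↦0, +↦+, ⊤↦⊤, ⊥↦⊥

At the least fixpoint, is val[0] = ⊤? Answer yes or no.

Iteration log — 10 steps:
  step 1. node 0  ⊔preds=0  new=⊤  old=+  +wl: 
  step 2. node 1  ⊔preds=⊥  new=⊥  stable
  step 3. node 2  ⊔preds=+  new=+  old=⊥  +wl: 
  step 4. node 3  ⊔preds=⊥  new=0  stable
  step 5. node 4  ⊔preds=⊥  new=+  stable
  step 6. node 5  ⊔preds=+  new=+  old=⊥  +wl: 1
  step 7. node 6  ⊔preds=+  new=−  old=⊥  +wl: 
  step 8. node 7  ⊔preds=⊥  new=0  stable
  step 9. node 1  ⊔preds=+  new=−  old=⊥  +wl: 4
  step 10. node 4  ⊔preds=−  new=+  stable

Least fixpoint reached:
  node 0: ⊤
  node 1: −
  node 2: +
  node 3: 0
  node 4: +
  node 5: +
  node 6: −
  node 7: 0

yes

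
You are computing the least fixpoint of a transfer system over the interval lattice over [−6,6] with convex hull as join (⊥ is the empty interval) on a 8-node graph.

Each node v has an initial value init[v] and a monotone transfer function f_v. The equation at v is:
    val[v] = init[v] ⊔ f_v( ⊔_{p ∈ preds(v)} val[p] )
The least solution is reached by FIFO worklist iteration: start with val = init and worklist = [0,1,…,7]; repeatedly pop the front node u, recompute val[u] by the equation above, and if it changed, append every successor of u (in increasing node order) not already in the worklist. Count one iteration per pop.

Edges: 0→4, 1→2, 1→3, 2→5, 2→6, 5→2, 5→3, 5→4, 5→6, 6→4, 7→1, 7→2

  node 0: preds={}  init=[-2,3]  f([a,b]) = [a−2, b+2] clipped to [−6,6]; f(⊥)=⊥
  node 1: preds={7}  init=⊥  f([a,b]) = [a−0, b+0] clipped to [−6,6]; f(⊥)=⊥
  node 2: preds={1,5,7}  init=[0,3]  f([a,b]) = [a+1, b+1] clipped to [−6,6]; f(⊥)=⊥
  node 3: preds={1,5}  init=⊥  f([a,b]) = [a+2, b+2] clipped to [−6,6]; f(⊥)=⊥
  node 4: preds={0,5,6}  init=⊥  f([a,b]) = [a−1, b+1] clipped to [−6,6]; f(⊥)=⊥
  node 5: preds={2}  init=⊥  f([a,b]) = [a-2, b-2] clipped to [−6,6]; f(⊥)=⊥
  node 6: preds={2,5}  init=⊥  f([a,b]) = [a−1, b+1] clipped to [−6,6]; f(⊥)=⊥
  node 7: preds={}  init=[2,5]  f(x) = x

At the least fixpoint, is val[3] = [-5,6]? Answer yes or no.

no

Iteration log — 33 steps:
  step 1. node 0  ⊔preds=⊥  new=[-2,3]  stable
  step 2. node 1  ⊔preds=[2,5]  new=[2,5]  old=⊥  +wl: 
  step 3. node 2  ⊔preds=[2,5]  new=[0,6]  old=[0,3]  +wl: 
  step 4. node 3  ⊔preds=[2,5]  new=[4,6]  old=⊥  +wl: 
  step 5. node 4  ⊔preds=[-2,3]  new=[-3,4]  old=⊥  +wl: 
  step 6. node 5  ⊔preds=[0,6]  new=[-2,4]  old=⊥  +wl: 2,3,4
  step 7. node 6  ⊔preds=[-2,6]  new=[-3,6]  old=⊥  +wl: 
  step 8. node 7  ⊔preds=⊥  new=[2,5]  stable
  step 9. node 2  ⊔preds=[-2,5]  new=[-1,6]  old=[0,6]  +wl: 5,6
  step 10. node 3  ⊔preds=[-2,5]  new=[0,6]  old=[4,6]  +wl: 
  step 11. node 4  ⊔preds=[-3,6]  new=[-4,6]  old=[-3,4]  +wl: 
  step 12. node 5  ⊔preds=[-1,6]  new=[-3,4]  old=[-2,4]  +wl: 2,3,4
  step 13. node 6  ⊔preds=[-3,6]  new=[-4,6]  old=[-3,6]  +wl: 
  step 14. node 2  ⊔preds=[-3,5]  new=[-2,6]  old=[-1,6]  +wl: 5,6
  step 15. node 3  ⊔preds=[-3,5]  new=[-1,6]  old=[0,6]  +wl: 
  step 16. node 4  ⊔preds=[-4,6]  new=[-5,6]  old=[-4,6]  +wl: 
  step 17. node 5  ⊔preds=[-2,6]  new=[-4,4]  old=[-3,4]  +wl: 2,3,4
  step 18. node 6  ⊔preds=[-4,6]  new=[-5,6]  old=[-4,6]  +wl: 
  step 19. node 2  ⊔preds=[-4,5]  new=[-3,6]  old=[-2,6]  +wl: 5,6
  step 20. node 3  ⊔preds=[-4,5]  new=[-2,6]  old=[-1,6]  +wl: 
  step 21. node 4  ⊔preds=[-5,6]  new=[-6,6]  old=[-5,6]  +wl: 
  step 22. node 5  ⊔preds=[-3,6]  new=[-5,4]  old=[-4,4]  +wl: 2,3,4
  step 23. node 6  ⊔preds=[-5,6]  new=[-6,6]  old=[-5,6]  +wl: 
  step 24. node 2  ⊔preds=[-5,5]  new=[-4,6]  old=[-3,6]  +wl: 5,6
  step 25. node 3  ⊔preds=[-5,5]  new=[-3,6]  old=[-2,6]  +wl: 
  step 26. node 4  ⊔preds=[-6,6]  new=[-6,6]  stable
  step 27. node 5  ⊔preds=[-4,6]  new=[-6,4]  old=[-5,4]  +wl: 2,3,4
  step 28. node 6  ⊔preds=[-6,6]  new=[-6,6]  stable
  step 29. node 2  ⊔preds=[-6,5]  new=[-5,6]  old=[-4,6]  +wl: 5,6
  step 30. node 3  ⊔preds=[-6,5]  new=[-4,6]  old=[-3,6]  +wl: 
  step 31. node 4  ⊔preds=[-6,6]  new=[-6,6]  stable
  step 32. node 5  ⊔preds=[-5,6]  new=[-6,4]  stable
  step 33. node 6  ⊔preds=[-6,6]  new=[-6,6]  stable

Least fixpoint reached:
  node 0: [-2,3]
  node 1: [2,5]
  node 2: [-5,6]
  node 3: [-4,6]
  node 4: [-6,6]
  node 5: [-6,4]
  node 6: [-6,6]
  node 7: [2,5]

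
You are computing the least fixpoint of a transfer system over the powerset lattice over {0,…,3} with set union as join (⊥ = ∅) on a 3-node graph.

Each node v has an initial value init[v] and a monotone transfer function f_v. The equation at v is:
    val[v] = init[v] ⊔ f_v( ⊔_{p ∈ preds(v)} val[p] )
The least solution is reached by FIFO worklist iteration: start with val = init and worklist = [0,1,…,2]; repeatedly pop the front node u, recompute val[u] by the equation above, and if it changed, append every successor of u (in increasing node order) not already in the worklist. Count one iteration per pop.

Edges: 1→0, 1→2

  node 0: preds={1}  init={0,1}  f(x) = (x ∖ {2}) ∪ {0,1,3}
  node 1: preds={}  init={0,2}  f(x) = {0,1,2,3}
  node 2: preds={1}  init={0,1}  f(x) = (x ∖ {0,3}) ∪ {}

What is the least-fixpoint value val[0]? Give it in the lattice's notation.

Worklist (4 pops):
  #1 pop 0: in={0,2} → {0,1,3} (was {0,1}); enqueue []
  #2 pop 1: in={} → {0,1,2,3} (was {0,2}); enqueue [0]
  #3 pop 2: in={0,1,2,3} → {0,1,2} (was {0,1}); enqueue []
  #4 pop 0: in={0,1,2,3} → {0,1,3} (no change)

Fixpoint:
  val[0] = {0,1,3}
  val[1] = {0,1,2,3}
  val[2] = {0,1,2}

{0,1,3}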